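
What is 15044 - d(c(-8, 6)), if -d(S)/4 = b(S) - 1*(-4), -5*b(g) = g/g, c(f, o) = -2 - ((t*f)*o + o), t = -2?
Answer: 75296/5 ≈ 15059.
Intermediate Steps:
c(f, o) = -2 - o + 2*f*o (c(f, o) = -2 - ((-2*f)*o + o) = -2 - (-2*f*o + o) = -2 - (o - 2*f*o) = -2 + (-o + 2*f*o) = -2 - o + 2*f*o)
b(g) = -1/5 (b(g) = -g/(5*g) = -1/5*1 = -1/5)
d(S) = -76/5 (d(S) = -4*(-1/5 - 1*(-4)) = -4*(-1/5 + 4) = -4*19/5 = -76/5)
15044 - d(c(-8, 6)) = 15044 - 1*(-76/5) = 15044 + 76/5 = 75296/5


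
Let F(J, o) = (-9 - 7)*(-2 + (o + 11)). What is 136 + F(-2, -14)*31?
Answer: 2616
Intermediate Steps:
F(J, o) = -144 - 16*o (F(J, o) = -16*(-2 + (11 + o)) = -16*(9 + o) = -144 - 16*o)
136 + F(-2, -14)*31 = 136 + (-144 - 16*(-14))*31 = 136 + (-144 + 224)*31 = 136 + 80*31 = 136 + 2480 = 2616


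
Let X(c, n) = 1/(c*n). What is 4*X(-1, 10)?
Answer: -⅖ ≈ -0.40000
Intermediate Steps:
X(c, n) = 1/(c*n)
4*X(-1, 10) = 4*(1/(-1*10)) = 4*(-1*⅒) = 4*(-⅒) = -⅖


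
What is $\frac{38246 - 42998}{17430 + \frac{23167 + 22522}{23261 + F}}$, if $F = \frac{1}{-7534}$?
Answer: $- \frac{208195067124}{763730840579} \approx -0.2726$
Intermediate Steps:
$F = - \frac{1}{7534} \approx -0.00013273$
$\frac{38246 - 42998}{17430 + \frac{23167 + 22522}{23261 + F}} = \frac{38246 - 42998}{17430 + \frac{23167 + 22522}{23261 - \frac{1}{7534}}} = - \frac{4752}{17430 + \frac{45689}{\frac{175248373}{7534}}} = - \frac{4752}{17430 + 45689 \cdot \frac{7534}{175248373}} = - \frac{4752}{17430 + \frac{344220926}{175248373}} = - \frac{4752}{\frac{3054923362316}{175248373}} = \left(-4752\right) \frac{175248373}{3054923362316} = - \frac{208195067124}{763730840579}$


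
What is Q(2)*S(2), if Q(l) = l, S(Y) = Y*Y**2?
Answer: 16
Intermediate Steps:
S(Y) = Y**3
Q(2)*S(2) = 2*2**3 = 2*8 = 16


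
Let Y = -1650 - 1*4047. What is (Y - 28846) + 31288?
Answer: -3255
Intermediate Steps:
Y = -5697 (Y = -1650 - 4047 = -5697)
(Y - 28846) + 31288 = (-5697 - 28846) + 31288 = -34543 + 31288 = -3255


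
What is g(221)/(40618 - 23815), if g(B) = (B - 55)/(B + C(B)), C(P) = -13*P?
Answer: -83/22280778 ≈ -3.7252e-6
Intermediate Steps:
g(B) = -(-55 + B)/(12*B) (g(B) = (B - 55)/(B - 13*B) = (-55 + B)/((-12*B)) = (-55 + B)*(-1/(12*B)) = -(-55 + B)/(12*B))
g(221)/(40618 - 23815) = ((1/12)*(55 - 1*221)/221)/(40618 - 23815) = ((1/12)*(1/221)*(55 - 221))/16803 = ((1/12)*(1/221)*(-166))*(1/16803) = -83/1326*1/16803 = -83/22280778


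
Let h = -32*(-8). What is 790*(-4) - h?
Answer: -3416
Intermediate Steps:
h = 256
790*(-4) - h = 790*(-4) - 1*256 = -3160 - 256 = -3416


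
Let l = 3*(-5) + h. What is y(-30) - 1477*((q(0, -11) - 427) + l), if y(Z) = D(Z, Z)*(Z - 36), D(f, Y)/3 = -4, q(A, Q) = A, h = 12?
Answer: 635902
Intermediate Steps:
D(f, Y) = -12 (D(f, Y) = 3*(-4) = -12)
l = -3 (l = 3*(-5) + 12 = -15 + 12 = -3)
y(Z) = 432 - 12*Z (y(Z) = -12*(Z - 36) = -12*(-36 + Z) = 432 - 12*Z)
y(-30) - 1477*((q(0, -11) - 427) + l) = (432 - 12*(-30)) - 1477*((0 - 427) - 3) = (432 + 360) - 1477*(-427 - 3) = 792 - 1477*(-430) = 792 + 635110 = 635902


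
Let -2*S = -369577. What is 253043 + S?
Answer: 875663/2 ≈ 4.3783e+5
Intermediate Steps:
S = 369577/2 (S = -½*(-369577) = 369577/2 ≈ 1.8479e+5)
253043 + S = 253043 + 369577/2 = 875663/2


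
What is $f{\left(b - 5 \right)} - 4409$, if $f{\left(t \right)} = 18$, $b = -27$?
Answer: $-4391$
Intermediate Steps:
$f{\left(b - 5 \right)} - 4409 = 18 - 4409 = -4391$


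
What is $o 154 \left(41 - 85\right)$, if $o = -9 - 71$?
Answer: $542080$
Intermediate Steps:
$o = -80$ ($o = -9 - 71 = -80$)
$o 154 \left(41 - 85\right) = \left(-80\right) 154 \left(41 - 85\right) = - 12320 \left(41 - 85\right) = \left(-12320\right) \left(-44\right) = 542080$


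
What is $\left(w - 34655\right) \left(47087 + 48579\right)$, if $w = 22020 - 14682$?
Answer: $-2613308122$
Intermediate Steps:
$w = 7338$
$\left(w - 34655\right) \left(47087 + 48579\right) = \left(7338 - 34655\right) \left(47087 + 48579\right) = \left(-27317\right) 95666 = -2613308122$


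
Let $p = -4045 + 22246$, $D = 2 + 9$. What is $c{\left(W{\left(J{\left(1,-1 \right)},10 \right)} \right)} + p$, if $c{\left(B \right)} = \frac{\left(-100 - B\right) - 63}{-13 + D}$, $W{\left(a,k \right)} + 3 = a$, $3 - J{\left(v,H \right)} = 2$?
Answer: $\frac{36563}{2} \approx 18282.0$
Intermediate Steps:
$D = 11$
$J{\left(v,H \right)} = 1$ ($J{\left(v,H \right)} = 3 - 2 = 1$)
$W{\left(a,k \right)} = -3 + a$
$c{\left(B \right)} = \frac{163}{2} + \frac{B}{2}$ ($c{\left(B \right)} = \frac{\left(-100 - B\right) - 63}{-13 + 11} = \frac{-163 - B}{-2} = \left(-163 - B\right) \left(- \frac{1}{2}\right) = \frac{163}{2} + \frac{B}{2}$)
$p = 18201$
$c{\left(W{\left(J{\left(1,-1 \right)},10 \right)} \right)} + p = \left(\frac{163}{2} + \frac{-3 + 1}{2}\right) + 18201 = \left(\frac{163}{2} + \frac{1}{2} \left(-2\right)\right) + 18201 = \left(\frac{163}{2} - 1\right) + 18201 = \frac{161}{2} + 18201 = \frac{36563}{2}$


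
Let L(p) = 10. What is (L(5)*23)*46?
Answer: 10580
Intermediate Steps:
(L(5)*23)*46 = (10*23)*46 = 230*46 = 10580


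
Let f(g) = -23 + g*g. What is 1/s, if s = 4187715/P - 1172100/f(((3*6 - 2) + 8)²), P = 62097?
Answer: 980993621/62690624795 ≈ 0.015648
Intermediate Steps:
f(g) = -23 + g²
s = 62690624795/980993621 (s = 4187715/62097 - 1172100/(-23 + (((3*6 - 2) + 8)²)²) = 4187715*(1/62097) - 1172100/(-23 + (((18 - 2) + 8)²)²) = 199415/2957 - 1172100/(-23 + ((16 + 8)²)²) = 199415/2957 - 1172100/(-23 + (24²)²) = 199415/2957 - 1172100/(-23 + 576²) = 199415/2957 - 1172100/(-23 + 331776) = 199415/2957 - 1172100/331753 = 62690624795/980993621 ≈ 63.905)
1/s = 1/(62690624795/980993621) = 980993621/62690624795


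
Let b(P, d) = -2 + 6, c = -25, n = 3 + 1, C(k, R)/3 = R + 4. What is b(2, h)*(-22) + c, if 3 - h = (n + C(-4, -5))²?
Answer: -113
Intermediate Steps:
C(k, R) = 12 + 3*R (C(k, R) = 3*(R + 4) = 3*(4 + R) = 12 + 3*R)
n = 4
h = 2 (h = 3 - (4 + (12 + 3*(-5)))² = 3 - (4 + (12 - 15))² = 3 - (4 - 3)² = 3 - 1*1² = 3 - 1*1 = 3 - 1 = 2)
b(P, d) = 4
b(2, h)*(-22) + c = 4*(-22) - 25 = -88 - 25 = -113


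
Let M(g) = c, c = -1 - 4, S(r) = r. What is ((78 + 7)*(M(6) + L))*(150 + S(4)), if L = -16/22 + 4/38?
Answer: -1398250/19 ≈ -73592.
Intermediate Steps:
c = -5
M(g) = -5
L = -130/209 (L = -16*1/22 + 4*(1/38) = -8/11 + 2/19 = -130/209 ≈ -0.62201)
((78 + 7)*(M(6) + L))*(150 + S(4)) = ((78 + 7)*(-5 - 130/209))*(150 + 4) = (85*(-1175/209))*154 = -99875/209*154 = -1398250/19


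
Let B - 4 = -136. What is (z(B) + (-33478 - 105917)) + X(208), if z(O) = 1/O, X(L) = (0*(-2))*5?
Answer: -18400141/132 ≈ -1.3940e+5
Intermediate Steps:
X(L) = 0 (X(L) = 0*5 = 0)
B = -132 (B = 4 - 136 = -132)
(z(B) + (-33478 - 105917)) + X(208) = (1/(-132) + (-33478 - 105917)) + 0 = (-1/132 - 139395) + 0 = -18400141/132 + 0 = -18400141/132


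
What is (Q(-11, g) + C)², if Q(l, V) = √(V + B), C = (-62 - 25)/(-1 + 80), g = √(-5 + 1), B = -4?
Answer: (87 - 79*√2*√(-2 + I))²/6241 ≈ -3.8574 - 2.5332*I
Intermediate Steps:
g = 2*I (g = √(-4) = 2*I ≈ 2.0*I)
C = -87/79 ≈ -1.1013
Q(l, V) = √(-4 + V) (Q(l, V) = √(V - 4) = √(-4 + V))
(Q(-11, g) + C)² = (√(-4 + 2*I) - 87/79)² = (-87/79 + √(-4 + 2*I))²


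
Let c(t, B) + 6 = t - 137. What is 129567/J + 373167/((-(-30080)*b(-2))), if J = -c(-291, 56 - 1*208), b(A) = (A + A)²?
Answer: 31259980119/104437760 ≈ 299.32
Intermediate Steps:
c(t, B) = -143 + t (c(t, B) = -6 + (t - 137) = -6 + (-137 + t) = -143 + t)
b(A) = 4*A² (b(A) = (2*A)² = 4*A²)
J = 434 (J = -(-143 - 291) = -1*(-434) = 434)
129567/J + 373167/((-(-30080)*b(-2))) = 129567/434 + 373167/((-(-30080)*4*(-2)²)) = 129567*(1/434) + 373167/((-(-30080)*4*4)) = 129567/434 + 373167/((-(-30080)*16)) = 129567/434 + 373167/((-1504*(-320))) = 129567/434 + 373167/481280 = 31259980119/104437760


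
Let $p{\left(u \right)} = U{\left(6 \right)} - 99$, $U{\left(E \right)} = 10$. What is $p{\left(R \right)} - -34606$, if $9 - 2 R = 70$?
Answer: $34517$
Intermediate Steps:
$R = - \frac{61}{2}$ ($R = \frac{9}{2} - 35 = - \frac{61}{2} \approx -30.5$)
$p{\left(u \right)} = -89$ ($p{\left(u \right)} = 10 - 99 = -89$)
$p{\left(R \right)} - -34606 = -89 - -34606 = -89 + 34606 = 34517$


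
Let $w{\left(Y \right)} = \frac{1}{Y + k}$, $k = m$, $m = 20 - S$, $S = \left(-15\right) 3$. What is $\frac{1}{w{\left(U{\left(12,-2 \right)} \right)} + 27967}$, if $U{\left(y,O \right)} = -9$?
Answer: $\frac{56}{1566153} \approx 3.5756 \cdot 10^{-5}$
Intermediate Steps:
$S = -45$
$m = 65$ ($m = 20 - -45 = 20 + 45 = 65$)
$k = 65$
$w{\left(Y \right)} = \frac{1}{65 + Y}$ ($w{\left(Y \right)} = \frac{1}{Y + 65} = \frac{1}{65 + Y}$)
$\frac{1}{w{\left(U{\left(12,-2 \right)} \right)} + 27967} = \frac{1}{\frac{1}{65 - 9} + 27967} = \frac{1}{\frac{1}{56} + 27967} = \frac{1}{\frac{1566153}{56}} = \frac{56}{1566153}$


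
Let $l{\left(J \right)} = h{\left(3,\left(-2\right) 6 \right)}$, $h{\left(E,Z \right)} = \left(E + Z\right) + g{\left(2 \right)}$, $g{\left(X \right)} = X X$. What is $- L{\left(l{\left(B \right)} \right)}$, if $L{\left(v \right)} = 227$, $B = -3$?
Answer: $-227$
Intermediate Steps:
$g{\left(X \right)} = X^{2}$
$h{\left(E,Z \right)} = 4 + E + Z$ ($h{\left(E,Z \right)} = \left(E + Z\right) + 2^{2} = \left(E + Z\right) + 4 = 4 + E + Z$)
$l{\left(J \right)} = -5$ ($l{\left(J \right)} = 4 + 3 - 12 = -5$)
$- L{\left(l{\left(B \right)} \right)} = \left(-1\right) 227 = -227$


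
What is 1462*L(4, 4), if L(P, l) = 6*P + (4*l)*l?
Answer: 128656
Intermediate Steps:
L(P, l) = 4*l² + 6*P (L(P, l) = 6*P + 4*l² = 4*l² + 6*P)
1462*L(4, 4) = 1462*(4*4² + 6*4) = 1462*(4*16 + 24) = 1462*(64 + 24) = 1462*88 = 128656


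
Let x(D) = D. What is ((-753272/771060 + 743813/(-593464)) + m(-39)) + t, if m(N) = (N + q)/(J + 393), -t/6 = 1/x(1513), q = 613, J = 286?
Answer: -23318301082513577/16789324548097560 ≈ -1.3889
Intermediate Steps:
t = -6/1513 ≈ -0.0039656
m(N) = 613/679 + N/679 (m(N) = (N + 613)/(286 + 393) = (613 + N)/679 = (613 + N)*(1/679) = 613/679 + N/679)
((-753272/771060 + 743813/(-593464)) + m(-39)) + t = ((-753272/771060 + 743813/(-593464)) + (613/679 + (1/679)*(-39))) - 6/1513 = ((-753272*1/771060 + 743813*(-1/593464)) + (613/679 - 39/679)) - 6/1513 = ((-188318/192765 - 743813/593464) + 82/97) - 6/1513 = (-255141066497/114399087960 + 82/97) - 6/1513 = -15367958237489/11096711532120 - 6/1513 = -23318301082513577/16789324548097560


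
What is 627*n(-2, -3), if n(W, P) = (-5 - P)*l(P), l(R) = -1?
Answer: 1254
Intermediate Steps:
n(W, P) = 5 + P (n(W, P) = (-5 - P)*(-1) = 5 + P)
627*n(-2, -3) = 627*(5 - 3) = 627*2 = 1254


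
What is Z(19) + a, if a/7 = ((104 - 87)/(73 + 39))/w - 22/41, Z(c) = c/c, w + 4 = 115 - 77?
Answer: -3575/1312 ≈ -2.7248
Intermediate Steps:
w = 34 (w = -4 + (115 - 77) = -4 + 38 = 34)
Z(c) = 1
a = -4887/1312 (a = 7*(((104 - 87)/(73 + 39))/34 - 22/41) = 7*((17/112)*(1/34) - 22*1/41) = 7*((17*(1/112))*(1/34) - 22/41) = 7*((17/112)*(1/34) - 22/41) = 7*(1/224 - 22/41) = 7*(-4887/9184) = -4887/1312 ≈ -3.7248)
Z(19) + a = 1 - 4887/1312 = -3575/1312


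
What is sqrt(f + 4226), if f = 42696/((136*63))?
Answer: 3*sqrt(6657217)/119 ≈ 65.046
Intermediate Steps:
f = 593/119 (f = 42696/8568 = 42696*(1/8568) = 593/119 ≈ 4.9832)
sqrt(f + 4226) = sqrt(593/119 + 4226) = sqrt(503487/119) = 3*sqrt(6657217)/119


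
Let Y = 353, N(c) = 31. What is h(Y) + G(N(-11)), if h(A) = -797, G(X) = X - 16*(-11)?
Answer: -590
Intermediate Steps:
G(X) = 176 + X (G(X) = X + 176 = 176 + X)
h(Y) + G(N(-11)) = -797 + (176 + 31) = -797 + 207 = -590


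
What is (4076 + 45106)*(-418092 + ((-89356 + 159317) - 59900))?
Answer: -20067780642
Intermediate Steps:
(4076 + 45106)*(-418092 + ((-89356 + 159317) - 59900)) = 49182*(-418092 + (69961 - 59900)) = 49182*(-418092 + 10061) = 49182*(-408031) = -20067780642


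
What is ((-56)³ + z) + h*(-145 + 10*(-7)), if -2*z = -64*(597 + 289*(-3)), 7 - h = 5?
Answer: -184686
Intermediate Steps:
h = 2 (h = 7 - 1*5 = 7 - 5 = 2)
z = -8640 (z = -(-32)*(597 + 289*(-3)) = -(-32)*(597 - 867) = -(-32)*(-270) = -½*17280 = -8640)
((-56)³ + z) + h*(-145 + 10*(-7)) = ((-56)³ - 8640) + 2*(-145 + 10*(-7)) = (-175616 - 8640) + 2*(-145 - 70) = -184256 + 2*(-215) = -184256 - 430 = -184686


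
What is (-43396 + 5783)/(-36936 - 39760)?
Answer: 37613/76696 ≈ 0.49042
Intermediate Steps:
(-43396 + 5783)/(-36936 - 39760) = -37613/(-76696) = -37613*(-1/76696) = 37613/76696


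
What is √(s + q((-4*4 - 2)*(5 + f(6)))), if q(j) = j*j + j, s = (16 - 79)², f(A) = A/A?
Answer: 15*√69 ≈ 124.60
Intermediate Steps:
f(A) = 1
s = 3969 (s = (-63)² = 3969)
q(j) = j + j² (q(j) = j² + j = j + j²)
√(s + q((-4*4 - 2)*(5 + f(6)))) = √(3969 + ((-4*4 - 2)*(5 + 1))*(1 + (-4*4 - 2)*(5 + 1))) = √(3969 + ((-16 - 2)*6)*(1 + (-16 - 2)*6)) = √(3969 + (-18*6)*(1 - 18*6)) = √(3969 - 108*(1 - 108)) = √(3969 - 108*(-107)) = √(3969 + 11556) = √15525 = 15*√69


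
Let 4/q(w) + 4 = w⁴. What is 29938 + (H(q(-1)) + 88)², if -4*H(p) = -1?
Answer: 603617/16 ≈ 37726.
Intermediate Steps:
q(w) = 4/(-4 + w⁴)
H(p) = ¼ (H(p) = -¼*(-1) = ¼)
29938 + (H(q(-1)) + 88)² = 29938 + (¼ + 88)² = 29938 + (353/4)² = 29938 + 124609/16 = 603617/16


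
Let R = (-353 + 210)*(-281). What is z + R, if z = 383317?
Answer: 423500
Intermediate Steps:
R = 40183 (R = -143*(-281) = 40183)
z + R = 383317 + 40183 = 423500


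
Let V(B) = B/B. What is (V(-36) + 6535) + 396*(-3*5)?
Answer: 596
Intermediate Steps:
V(B) = 1
(V(-36) + 6535) + 396*(-3*5) = (1 + 6535) + 396*(-3*5) = 6536 + 396*(-15) = 6536 - 5940 = 596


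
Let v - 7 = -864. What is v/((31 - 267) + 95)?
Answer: 857/141 ≈ 6.0780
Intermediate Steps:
v = -857 (v = 7 - 864 = -857)
v/((31 - 267) + 95) = -857/((31 - 267) + 95) = -857/(-236 + 95) = -857/(-141) = -857*(-1/141) = 857/141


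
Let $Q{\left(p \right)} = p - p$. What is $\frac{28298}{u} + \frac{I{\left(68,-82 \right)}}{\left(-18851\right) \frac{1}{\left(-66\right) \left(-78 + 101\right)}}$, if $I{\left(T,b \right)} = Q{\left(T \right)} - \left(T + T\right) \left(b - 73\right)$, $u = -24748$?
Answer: $\frac{395694347761}{233262274} \approx 1696.3$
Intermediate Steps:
$Q{\left(p \right)} = 0$
$I{\left(T,b \right)} = - 2 T \left(-73 + b\right)$ ($I{\left(T,b \right)} = 0 - \left(T + T\right) \left(b - 73\right) = 0 - 2 T \left(-73 + b\right) = - 2 T \left(-73 + b\right)$)
$\frac{28298}{u} + \frac{I{\left(68,-82 \right)}}{\left(-18851\right) \frac{1}{\left(-66\right) \left(-78 + 101\right)}} = \frac{28298}{-24748} + \frac{2 \cdot 68 \left(73 - -82\right)}{\left(-18851\right) \frac{1}{\left(-66\right) \left(-78 + 101\right)}} = 28298 \left(- \frac{1}{24748}\right) + \frac{2 \cdot 68 \left(73 + 82\right)}{\left(-18851\right) \frac{1}{\left(-66\right) 23}} = - \frac{14149}{12374} + \frac{2 \cdot 68 \cdot 155}{\left(-18851\right) \frac{1}{-1518}} = - \frac{14149}{12374} + \frac{21080}{\left(-18851\right) \left(- \frac{1}{1518}\right)} = - \frac{14149}{12374} + \frac{21080}{\frac{18851}{1518}} = - \frac{14149}{12374} + 21080 \cdot \frac{1518}{18851} = - \frac{14149}{12374} + \frac{31999440}{18851} = \frac{395694347761}{233262274}$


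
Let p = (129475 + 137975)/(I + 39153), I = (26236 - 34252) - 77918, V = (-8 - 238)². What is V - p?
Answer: 2831266446/46781 ≈ 60522.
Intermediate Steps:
V = 60516 (V = (-246)² = 60516)
I = -85934 (I = -8016 - 77918 = -85934)
p = -267450/46781 (p = (129475 + 137975)/(-85934 + 39153) = 267450/(-46781) = 267450*(-1/46781) = -267450/46781 ≈ -5.7171)
V - p = 60516 - 1*(-267450/46781) = 60516 + 267450/46781 = 2831266446/46781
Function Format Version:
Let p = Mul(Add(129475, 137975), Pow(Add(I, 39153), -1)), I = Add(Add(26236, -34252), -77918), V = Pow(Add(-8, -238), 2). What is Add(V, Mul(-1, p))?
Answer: Rational(2831266446, 46781) ≈ 60522.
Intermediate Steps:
V = 60516 (V = Pow(-246, 2) = 60516)
I = -85934 (I = Add(-8016, -77918) = -85934)
p = Rational(-267450, 46781) (p = Mul(Add(129475, 137975), Pow(Add(-85934, 39153), -1)) = Mul(267450, Pow(-46781, -1)) = Mul(267450, Rational(-1, 46781)) = Rational(-267450, 46781) ≈ -5.7171)
Add(V, Mul(-1, p)) = Add(60516, Mul(-1, Rational(-267450, 46781))) = Add(60516, Rational(267450, 46781)) = Rational(2831266446, 46781)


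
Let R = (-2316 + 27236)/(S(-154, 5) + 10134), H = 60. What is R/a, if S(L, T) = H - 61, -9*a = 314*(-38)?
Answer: 56070/30226739 ≈ 0.0018550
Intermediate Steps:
a = 11932/9 (a = -314*(-38)/9 = -⅑*(-11932) = 11932/9 ≈ 1325.8)
S(L, T) = -1 (S(L, T) = 60 - 61 = -1)
R = 24920/10133 (R = (-2316 + 27236)/(-1 + 10134) = 24920/10133 ≈ 2.4593)
R/a = 24920/(10133*(11932/9)) = (24920/10133)*(9/11932) = 56070/30226739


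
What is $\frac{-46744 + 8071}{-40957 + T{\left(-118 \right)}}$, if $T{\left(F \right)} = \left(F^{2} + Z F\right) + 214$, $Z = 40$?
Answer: $\frac{12891}{10513} \approx 1.2262$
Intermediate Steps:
$T{\left(F \right)} = 214 + F^{2} + 40 F$ ($T{\left(F \right)} = \left(F^{2} + 40 F\right) + 214 = 214 + F^{2} + 40 F$)
$\frac{-46744 + 8071}{-40957 + T{\left(-118 \right)}} = \frac{-46744 + 8071}{-40957 + \left(214 + \left(-118\right)^{2} + 40 \left(-118\right)\right)} = - \frac{38673}{-40957 + \left(214 + 13924 - 4720\right)} = - \frac{38673}{-40957 + 9418} = - \frac{38673}{-31539} = \left(-38673\right) \left(- \frac{1}{31539}\right) = \frac{12891}{10513}$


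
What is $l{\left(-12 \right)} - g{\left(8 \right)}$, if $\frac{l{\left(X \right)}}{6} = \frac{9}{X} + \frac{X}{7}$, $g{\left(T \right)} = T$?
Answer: $- \frac{319}{14} \approx -22.786$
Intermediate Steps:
$l{\left(X \right)} = \frac{54}{X} + \frac{6 X}{7}$ ($l{\left(X \right)} = 6 \left(\frac{9}{X} + \frac{X}{7}\right) = \frac{54}{X} + \frac{6 X}{7}$)
$l{\left(-12 \right)} - g{\left(8 \right)} = \left(\frac{54}{-12} + \frac{6}{7} \left(-12\right)\right) - 8 = \left(54 \left(- \frac{1}{12}\right) - \frac{72}{7}\right) - 8 = \left(- \frac{9}{2} - \frac{72}{7}\right) - 8 = - \frac{207}{14} - 8 = - \frac{319}{14}$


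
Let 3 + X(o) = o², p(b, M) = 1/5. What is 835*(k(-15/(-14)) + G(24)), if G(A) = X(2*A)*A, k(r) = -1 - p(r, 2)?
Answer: 46111038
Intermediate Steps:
p(b, M) = ⅕
X(o) = -3 + o²
k(r) = -6/5 (k(r) = -1 - 1*⅕ = -1 - ⅕ = -6/5)
G(A) = A*(-3 + 4*A²) (G(A) = (-3 + (2*A)²)*A = (-3 + 4*A²)*A = A*(-3 + 4*A²))
835*(k(-15/(-14)) + G(24)) = 835*(-6/5 + 24*(-3 + 4*24²)) = 835*(-6/5 + 24*(-3 + 4*576)) = 835*(-6/5 + 24*(-3 + 2304)) = 835*(-6/5 + 24*2301) = 835*(-6/5 + 55224) = 835*(276114/5) = 46111038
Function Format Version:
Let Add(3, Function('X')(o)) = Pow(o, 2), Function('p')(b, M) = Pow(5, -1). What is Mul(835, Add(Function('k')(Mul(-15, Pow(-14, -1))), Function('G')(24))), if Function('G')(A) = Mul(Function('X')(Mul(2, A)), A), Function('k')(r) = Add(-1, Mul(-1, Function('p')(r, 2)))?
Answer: 46111038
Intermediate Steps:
Function('p')(b, M) = Rational(1, 5)
Function('X')(o) = Add(-3, Pow(o, 2))
Function('k')(r) = Rational(-6, 5) (Function('k')(r) = Add(-1, Mul(-1, Rational(1, 5))) = Add(-1, Rational(-1, 5)) = Rational(-6, 5))
Function('G')(A) = Mul(A, Add(-3, Mul(4, Pow(A, 2)))) (Function('G')(A) = Mul(Add(-3, Pow(Mul(2, A), 2)), A) = Mul(Add(-3, Mul(4, Pow(A, 2))), A) = Mul(A, Add(-3, Mul(4, Pow(A, 2)))))
Mul(835, Add(Function('k')(Mul(-15, Pow(-14, -1))), Function('G')(24))) = Mul(835, Add(Rational(-6, 5), Mul(24, Add(-3, Mul(4, Pow(24, 2)))))) = Mul(835, Add(Rational(-6, 5), Mul(24, Add(-3, Mul(4, 576))))) = Mul(835, Add(Rational(-6, 5), Mul(24, Add(-3, 2304)))) = Mul(835, Add(Rational(-6, 5), Mul(24, 2301))) = Mul(835, Add(Rational(-6, 5), 55224)) = Mul(835, Rational(276114, 5)) = 46111038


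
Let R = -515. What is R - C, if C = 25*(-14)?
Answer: -165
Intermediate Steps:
C = -350
R - C = -515 - 1*(-350) = -515 + 350 = -165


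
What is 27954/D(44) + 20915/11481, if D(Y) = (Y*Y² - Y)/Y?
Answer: 10493/645 ≈ 16.268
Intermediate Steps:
D(Y) = (Y³ - Y)/Y
27954/D(44) + 20915/11481 = 27954/(-1 + 44²) + 20915/11481 = 27954/(-1 + 1936) + 20915*(1/11481) = 27954/1935 + 235/129 = 27954*(1/1935) + 235/129 = 3106/215 + 235/129 = 10493/645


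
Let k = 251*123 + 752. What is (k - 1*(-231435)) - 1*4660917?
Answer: -4397857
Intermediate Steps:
k = 31625 (k = 30873 + 752 = 31625)
(k - 1*(-231435)) - 1*4660917 = (31625 - 1*(-231435)) - 1*4660917 = (31625 + 231435) - 4660917 = 263060 - 4660917 = -4397857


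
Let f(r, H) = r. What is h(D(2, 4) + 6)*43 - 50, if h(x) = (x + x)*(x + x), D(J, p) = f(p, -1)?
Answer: 17150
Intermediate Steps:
D(J, p) = p
h(x) = 4*x**2 (h(x) = (2*x)*(2*x) = 4*x**2)
h(D(2, 4) + 6)*43 - 50 = (4*(4 + 6)**2)*43 - 50 = (4*10**2)*43 - 50 = (4*100)*43 - 50 = 400*43 - 50 = 17200 - 50 = 17150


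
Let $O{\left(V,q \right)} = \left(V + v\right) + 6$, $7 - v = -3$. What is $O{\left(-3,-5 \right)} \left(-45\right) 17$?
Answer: $-9945$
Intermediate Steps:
$v = 10$ ($v = 7 - -3 = 7 + 3 = 10$)
$O{\left(V,q \right)} = 16 + V$ ($O{\left(V,q \right)} = \left(V + 10\right) + 6 = \left(10 + V\right) + 6 = 16 + V$)
$O{\left(-3,-5 \right)} \left(-45\right) 17 = \left(16 - 3\right) \left(-45\right) 17 = 13 \left(-45\right) 17 = \left(-585\right) 17 = -9945$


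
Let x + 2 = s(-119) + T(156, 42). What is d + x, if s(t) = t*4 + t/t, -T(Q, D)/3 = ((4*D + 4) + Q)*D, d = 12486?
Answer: -29319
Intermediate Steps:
T(Q, D) = -3*D*(4 + Q + 4*D) (T(Q, D) = -3*((4*D + 4) + Q)*D = -3*((4 + 4*D) + Q)*D = -3*(4 + Q + 4*D)*D = -3*D*(4 + Q + 4*D))
s(t) = 1 + 4*t (s(t) = 4*t + 1 = 1 + 4*t)
x = -41805 (x = -2 + ((1 + 4*(-119)) - 3*42*(4 + 156 + 4*42)) = -2 + ((1 - 476) - 3*42*(4 + 156 + 168)) = -2 + (-475 - 3*42*328) = -2 + (-475 - 41328) = -2 - 41803 = -41805)
d + x = 12486 - 41805 = -29319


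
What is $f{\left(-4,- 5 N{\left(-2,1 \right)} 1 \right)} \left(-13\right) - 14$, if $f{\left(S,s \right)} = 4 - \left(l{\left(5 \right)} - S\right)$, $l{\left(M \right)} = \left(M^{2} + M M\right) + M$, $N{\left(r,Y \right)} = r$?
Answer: $701$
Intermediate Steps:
$l{\left(M \right)} = M + 2 M^{2}$ ($l{\left(M \right)} = \left(M^{2} + M^{2}\right) + M = 2 M^{2} + M = M + 2 M^{2}$)
$f{\left(S,s \right)} = -51 + S$ ($f{\left(S,s \right)} = 4 - \left(5 \left(1 + 2 \cdot 5\right) - S\right) = 4 - \left(5 \left(1 + 10\right) - S\right) = 4 - \left(5 \cdot 11 - S\right) = 4 - \left(55 - S\right) = 4 + \left(-55 + S\right) = -51 + S$)
$f{\left(-4,- 5 N{\left(-2,1 \right)} 1 \right)} \left(-13\right) - 14 = \left(-51 - 4\right) \left(-13\right) - 14 = \left(-55\right) \left(-13\right) - 14 = 715 - 14 = 701$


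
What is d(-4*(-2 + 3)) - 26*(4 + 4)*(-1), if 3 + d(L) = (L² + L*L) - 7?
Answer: 230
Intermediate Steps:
d(L) = -10 + 2*L² (d(L) = -3 + ((L² + L*L) - 7) = -3 + ((L² + L²) - 7) = -3 + (2*L² - 7) = -3 + (-7 + 2*L²) = -10 + 2*L²)
d(-4*(-2 + 3)) - 26*(4 + 4)*(-1) = (-10 + 2*(-4*(-2 + 3))²) - 26*(4 + 4)*(-1) = (-10 + 2*(-4*1)²) - 208*(-1) = (-10 + 2*(-4)²) - 26*(-8) = (-10 + 2*16) + 208 = (-10 + 32) + 208 = 22 + 208 = 230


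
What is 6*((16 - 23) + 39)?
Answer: 192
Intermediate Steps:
6*((16 - 23) + 39) = 6*(-7 + 39) = 6*32 = 192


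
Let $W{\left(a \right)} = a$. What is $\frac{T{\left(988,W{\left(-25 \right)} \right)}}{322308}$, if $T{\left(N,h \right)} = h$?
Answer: $- \frac{25}{322308} \approx -7.7566 \cdot 10^{-5}$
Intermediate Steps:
$\frac{T{\left(988,W{\left(-25 \right)} \right)}}{322308} = - \frac{25}{322308}$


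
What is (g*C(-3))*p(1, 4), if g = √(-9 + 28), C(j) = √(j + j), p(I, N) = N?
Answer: 4*I*√114 ≈ 42.708*I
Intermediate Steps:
C(j) = √2*√j (C(j) = √(2*j) = √2*√j)
g = √19 ≈ 4.3589
(g*C(-3))*p(1, 4) = (√19*(√2*√(-3)))*4 = (√19*(√2*(I*√3)))*4 = (√19*(I*√6))*4 = (I*√114)*4 = 4*I*√114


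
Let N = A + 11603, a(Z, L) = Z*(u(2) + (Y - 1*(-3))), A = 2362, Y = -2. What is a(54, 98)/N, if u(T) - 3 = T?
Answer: 108/4655 ≈ 0.023201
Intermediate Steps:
u(T) = 3 + T
a(Z, L) = 6*Z (a(Z, L) = Z*((3 + 2) + (-2 - 1*(-3))) = Z*(5 + (-2 + 3)) = Z*(5 + 1) = Z*6 = 6*Z)
N = 13965 (N = 2362 + 11603 = 13965)
a(54, 98)/N = (6*54)/13965 = 324*(1/13965) = 108/4655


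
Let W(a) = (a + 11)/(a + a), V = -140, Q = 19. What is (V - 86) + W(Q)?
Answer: -4279/19 ≈ -225.21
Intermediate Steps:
W(a) = (11 + a)/(2*a) (W(a) = (11 + a)/((2*a)) = (11 + a)*(1/(2*a)) = (11 + a)/(2*a))
(V - 86) + W(Q) = (-140 - 86) + (½)*(11 + 19)/19 = -226 + (½)*(1/19)*30 = -226 + 15/19 = -4279/19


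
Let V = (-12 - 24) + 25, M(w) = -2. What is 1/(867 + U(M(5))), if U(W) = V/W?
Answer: 2/1745 ≈ 0.0011461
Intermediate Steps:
V = -11 (V = -36 + 25 = -11)
U(W) = -11/W
1/(867 + U(M(5))) = 1/(867 - 11/(-2)) = 1/(867 - 11*(-½)) = 1/(867 + 11/2) = 1/(1745/2) = 2/1745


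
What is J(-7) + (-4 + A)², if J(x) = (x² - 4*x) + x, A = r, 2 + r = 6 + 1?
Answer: 71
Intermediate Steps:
r = 5 (r = -2 + (6 + 1) = -2 + 7 = 5)
A = 5
J(x) = x² - 3*x
J(-7) + (-4 + A)² = -7*(-3 - 7) + (-4 + 5)² = -7*(-10) + 1² = 70 + 1 = 71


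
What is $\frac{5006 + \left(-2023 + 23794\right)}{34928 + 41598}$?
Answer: $\frac{26777}{76526} \approx 0.34991$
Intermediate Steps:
$\frac{5006 + \left(-2023 + 23794\right)}{34928 + 41598} = \frac{5006 + 21771}{76526} = 26777 \cdot \frac{1}{76526} = \frac{26777}{76526}$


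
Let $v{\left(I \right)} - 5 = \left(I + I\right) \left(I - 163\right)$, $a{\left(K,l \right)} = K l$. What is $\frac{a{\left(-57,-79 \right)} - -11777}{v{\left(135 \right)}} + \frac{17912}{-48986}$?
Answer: $- \frac{93281724}{37008923} \approx -2.5205$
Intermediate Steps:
$v{\left(I \right)} = 5 + 2 I \left(-163 + I\right)$ ($v{\left(I \right)} = 5 + \left(I + I\right) \left(I - 163\right) = 5 + 2 I \left(-163 + I\right)$)
$\frac{a{\left(-57,-79 \right)} - -11777}{v{\left(135 \right)}} + \frac{17912}{-48986} = \frac{\left(-57\right) \left(-79\right) - -11777}{5 - 44010 + 2 \cdot 135^{2}} + \frac{17912}{-48986} = \frac{4503 + 11777}{5 - 44010 + 2 \cdot 18225} + 17912 \left(- \frac{1}{48986}\right) = \frac{16280}{5 - 44010 + 36450} - \frac{8956}{24493} = \frac{16280}{-7555} - \frac{8956}{24493} = 16280 \left(- \frac{1}{7555}\right) - \frac{8956}{24493} = - \frac{3256}{1511} - \frac{8956}{24493} = - \frac{93281724}{37008923}$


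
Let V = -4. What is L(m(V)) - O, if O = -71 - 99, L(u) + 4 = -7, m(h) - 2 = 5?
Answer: 159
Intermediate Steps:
m(h) = 7 (m(h) = 2 + 5 = 7)
L(u) = -11 (L(u) = -4 - 7 = -11)
O = -170
L(m(V)) - O = -11 - 1*(-170) = -11 + 170 = 159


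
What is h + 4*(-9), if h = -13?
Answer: -49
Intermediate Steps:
h + 4*(-9) = -13 + 4*(-9) = -13 - 36 = -49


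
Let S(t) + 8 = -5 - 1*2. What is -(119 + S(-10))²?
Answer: -10816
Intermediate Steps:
S(t) = -15 (S(t) = -8 + (-5 - 1*2) = -8 + (-5 - 2) = -8 - 7 = -15)
-(119 + S(-10))² = -(119 - 15)² = -1*104² = -1*10816 = -10816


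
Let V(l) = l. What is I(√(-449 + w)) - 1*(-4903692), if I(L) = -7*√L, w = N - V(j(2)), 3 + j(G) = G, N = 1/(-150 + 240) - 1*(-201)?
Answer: 4903692 - 7*√3*10^(¾)*22229^(¼)*√I/30 ≈ 4.9037e+6 - 19.622*I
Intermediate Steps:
N = 18091/90 (N = 1/90 + 201 = 18091/90 ≈ 201.01)
j(G) = -3 + G
w = 18181/90 (w = 18091/90 - (-3 + 2) = 18091/90 - 1*(-1) = 18091/90 + 1 = 18181/90 ≈ 202.01)
I(√(-449 + w)) - 1*(-4903692) = -7*(-449 + 18181/90)^(¼) - 1*(-4903692) = -7*(-22229)^(¼)*√3*10^(¾)/30 + 4903692 = -7*√3*10^(¾)*22229^(¼)*√I/30 + 4903692 = 4903692 - 7*√3*10^(¾)*22229^(¼)*√I/30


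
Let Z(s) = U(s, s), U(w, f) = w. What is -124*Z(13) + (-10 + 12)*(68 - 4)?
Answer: -1484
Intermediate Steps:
Z(s) = s
-124*Z(13) + (-10 + 12)*(68 - 4) = -124*13 + (-10 + 12)*(68 - 4) = -1612 + 2*64 = -1612 + 128 = -1484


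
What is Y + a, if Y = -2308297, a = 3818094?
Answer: 1509797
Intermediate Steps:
Y + a = -2308297 + 3818094 = 1509797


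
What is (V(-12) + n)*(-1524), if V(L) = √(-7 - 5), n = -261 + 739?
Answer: -728472 - 3048*I*√3 ≈ -7.2847e+5 - 5279.3*I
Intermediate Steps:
n = 478
V(L) = 2*I*√3 (V(L) = √(-12) = 2*I*√3)
(V(-12) + n)*(-1524) = (2*I*√3 + 478)*(-1524) = (478 + 2*I*√3)*(-1524) = -728472 - 3048*I*√3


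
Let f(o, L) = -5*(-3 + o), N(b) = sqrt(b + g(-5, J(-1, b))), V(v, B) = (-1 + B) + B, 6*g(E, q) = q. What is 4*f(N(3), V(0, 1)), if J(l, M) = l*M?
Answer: 60 - 10*sqrt(10) ≈ 28.377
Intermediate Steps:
J(l, M) = M*l
g(E, q) = q/6
V(v, B) = -1 + 2*B
N(b) = sqrt(30)*sqrt(b)/6 (N(b) = sqrt(b + (b*(-1))/6) = sqrt(b + (-b)/6) = sqrt(b - b/6) = sqrt(5*b/6) = sqrt(30)*sqrt(b)/6)
f(o, L) = 15 - 5*o
4*f(N(3), V(0, 1)) = 4*(15 - 5*sqrt(30)*sqrt(3)/6) = 4*(15 - 5*sqrt(10)/2) = 60 - 10*sqrt(10)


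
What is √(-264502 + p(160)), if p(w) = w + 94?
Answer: 2*I*√66062 ≈ 514.05*I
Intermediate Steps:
p(w) = 94 + w
√(-264502 + p(160)) = √(-264502 + (94 + 160)) = √(-264502 + 254) = √(-264248) = 2*I*√66062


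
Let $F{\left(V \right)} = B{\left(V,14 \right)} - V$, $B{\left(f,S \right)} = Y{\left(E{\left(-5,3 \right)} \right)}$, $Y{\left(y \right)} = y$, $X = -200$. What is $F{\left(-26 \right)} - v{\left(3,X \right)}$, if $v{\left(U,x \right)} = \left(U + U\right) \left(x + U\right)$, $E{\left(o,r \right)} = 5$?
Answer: $1213$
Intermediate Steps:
$v{\left(U,x \right)} = 2 U \left(U + x\right)$
$B{\left(f,S \right)} = 5$
$F{\left(V \right)} = 5 - V$
$F{\left(-26 \right)} - v{\left(3,X \right)} = \left(5 - -26\right) - 2 \cdot 3 \left(3 - 200\right) = \left(5 + 26\right) - 2 \cdot 3 \left(-197\right) = 31 - -1182 = 31 + 1182 = 1213$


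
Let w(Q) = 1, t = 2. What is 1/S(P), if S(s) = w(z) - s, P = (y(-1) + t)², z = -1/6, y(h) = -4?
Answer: -⅓ ≈ -0.33333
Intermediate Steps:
z = -⅙ (z = -1*⅙ = -⅙ ≈ -0.16667)
P = 4 (P = (-4 + 2)² = (-2)² = 4)
S(s) = 1 - s
1/S(P) = 1/(1 - 1*4) = 1/(1 - 4) = 1/(-3) = -⅓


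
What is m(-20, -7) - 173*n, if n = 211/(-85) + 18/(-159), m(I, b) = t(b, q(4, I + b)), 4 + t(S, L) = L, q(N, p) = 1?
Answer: 2009374/4505 ≈ 446.03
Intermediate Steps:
t(S, L) = -4 + L
m(I, b) = -3 (m(I, b) = -4 + 1 = -3)
n = -11693/4505 (n = 211*(-1/85) + 18*(-1/159) = -211/85 - 6/53 = -11693/4505 ≈ -2.5956)
m(-20, -7) - 173*n = -3 - 173*(-11693/4505) = -3 + 2022889/4505 = 2009374/4505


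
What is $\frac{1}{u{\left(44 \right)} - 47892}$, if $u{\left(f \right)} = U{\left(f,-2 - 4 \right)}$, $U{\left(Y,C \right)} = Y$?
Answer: $- \frac{1}{47848} \approx -2.09 \cdot 10^{-5}$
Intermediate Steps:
$u{\left(f \right)} = f$
$\frac{1}{u{\left(44 \right)} - 47892} = \frac{1}{44 - 47892} = \frac{1}{-47848} = - \frac{1}{47848}$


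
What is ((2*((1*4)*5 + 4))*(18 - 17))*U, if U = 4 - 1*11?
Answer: -336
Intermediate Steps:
U = -7 (U = 4 - 11 = -7)
((2*((1*4)*5 + 4))*(18 - 17))*U = ((2*((1*4)*5 + 4))*(18 - 17))*(-7) = ((2*(4*5 + 4))*1)*(-7) = ((2*(20 + 4))*1)*(-7) = ((2*24)*1)*(-7) = (48*1)*(-7) = 48*(-7) = -336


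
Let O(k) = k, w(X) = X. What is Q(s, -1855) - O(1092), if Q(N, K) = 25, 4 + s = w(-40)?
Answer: -1067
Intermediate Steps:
s = -44 (s = -4 - 40 = -44)
Q(s, -1855) - O(1092) = 25 - 1*1092 = 25 - 1092 = -1067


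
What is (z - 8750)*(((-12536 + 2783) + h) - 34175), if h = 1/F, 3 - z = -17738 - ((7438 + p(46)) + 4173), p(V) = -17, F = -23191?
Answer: -20970644515665/23191 ≈ -9.0426e+8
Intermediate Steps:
z = 29335 (z = 3 - (-17738 - ((7438 - 17) + 4173)) = 3 - (-17738 - (7421 + 4173)) = 3 - (-17738 - 1*11594) = 3 - (-17738 - 11594) = 3 - 1*(-29332) = 3 + 29332 = 29335)
h = -1/23191 (h = 1/(-23191) = -1/23191 ≈ -4.3120e-5)
(z - 8750)*(((-12536 + 2783) + h) - 34175) = (29335 - 8750)*(((-12536 + 2783) - 1/23191) - 34175) = 20585*((-9753 - 1/23191) - 34175) = 20585*(-226181824/23191 - 34175) = 20585*(-1018734249/23191) = -20970644515665/23191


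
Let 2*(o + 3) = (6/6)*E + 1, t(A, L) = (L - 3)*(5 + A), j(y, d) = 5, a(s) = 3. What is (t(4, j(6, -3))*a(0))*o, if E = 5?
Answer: 0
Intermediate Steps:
t(A, L) = (-3 + L)*(5 + A)
o = 0 (o = -3 + ((6/6)*5 + 1)/2 = -3 + ((6*(⅙))*5 + 1)/2 = -3 + (1*5 + 1)/2 = -3 + (5 + 1)/2 = -3 + (½)*6 = -3 + 3 = 0)
(t(4, j(6, -3))*a(0))*o = ((-15 - 3*4 + 5*5 + 4*5)*3)*0 = ((-15 - 12 + 25 + 20)*3)*0 = (18*3)*0 = 54*0 = 0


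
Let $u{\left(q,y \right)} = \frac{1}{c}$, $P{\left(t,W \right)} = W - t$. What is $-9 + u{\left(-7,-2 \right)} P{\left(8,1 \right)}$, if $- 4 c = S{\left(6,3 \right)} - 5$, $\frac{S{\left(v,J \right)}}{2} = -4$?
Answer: $- \frac{145}{13} \approx -11.154$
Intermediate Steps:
$S{\left(v,J \right)} = -8$ ($S{\left(v,J \right)} = 2 \left(-4\right) = -8$)
$c = \frac{13}{4}$ ($c = - \frac{-8 - 5}{4} = \left(- \frac{1}{4}\right) \left(-13\right) = \frac{13}{4} \approx 3.25$)
$u{\left(q,y \right)} = \frac{4}{13}$ ($u{\left(q,y \right)} = \frac{1}{\frac{13}{4}} = \frac{4}{13}$)
$-9 + u{\left(-7,-2 \right)} P{\left(8,1 \right)} = -9 + \frac{4 \left(1 - 8\right)}{13} = -9 + \frac{4}{13} \left(-7\right) = -9 - \frac{28}{13} = - \frac{145}{13}$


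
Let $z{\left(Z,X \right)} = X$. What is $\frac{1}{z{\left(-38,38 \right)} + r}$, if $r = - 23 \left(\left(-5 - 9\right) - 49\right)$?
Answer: $\frac{1}{1487} \approx 0.00067249$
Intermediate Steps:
$r = 1449$ ($r = - 23 \left(\left(-5 - 9\right) - 49\right) = - 23 \left(-14 - 49\right) = \left(-23\right) \left(-63\right) = 1449$)
$\frac{1}{z{\left(-38,38 \right)} + r} = \frac{1}{38 + 1449} = \frac{1}{1487}$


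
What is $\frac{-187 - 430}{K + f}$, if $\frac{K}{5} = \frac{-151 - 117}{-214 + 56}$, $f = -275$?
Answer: $\frac{48743}{21055} \approx 2.315$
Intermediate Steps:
$K = \frac{670}{79}$ ($K = 5 \frac{-151 - 117}{-214 + 56} = 5 \left(- \frac{268}{-158}\right) = 5 \left(\left(-268\right) \left(- \frac{1}{158}\right)\right) = 5 \cdot \frac{134}{79} = \frac{670}{79} \approx 8.481$)
$\frac{-187 - 430}{K + f} = \frac{-187 - 430}{\frac{670}{79} - 275} = - \frac{617}{- \frac{21055}{79}} = \left(-617\right) \left(- \frac{79}{21055}\right) = \frac{48743}{21055}$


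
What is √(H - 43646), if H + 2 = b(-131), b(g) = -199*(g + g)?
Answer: √8490 ≈ 92.141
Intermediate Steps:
b(g) = -398*g
H = 52136 (H = -2 - 398*(-131) = -2 + 52138 = 52136)
√(H - 43646) = √(52136 - 43646) = √8490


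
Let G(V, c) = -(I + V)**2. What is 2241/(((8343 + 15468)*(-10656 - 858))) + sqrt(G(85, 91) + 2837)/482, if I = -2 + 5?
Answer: -249/30462206 + I*sqrt(4907)/482 ≈ -8.1741e-6 + 0.14533*I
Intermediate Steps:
I = 3
G(V, c) = -(3 + V)**2
2241/(((8343 + 15468)*(-10656 - 858))) + sqrt(G(85, 91) + 2837)/482 = 2241/(((8343 + 15468)*(-10656 - 858))) + sqrt(-(3 + 85)**2 + 2837)/482 = 2241/((23811*(-11514))) + sqrt(-1*88**2 + 2837)*(1/482) = 2241/(-274159854) + sqrt(-1*7744 + 2837)*(1/482) = 2241*(-1/274159854) + sqrt(-7744 + 2837)*(1/482) = -249/30462206 + sqrt(-4907)*(1/482) = -249/30462206 + (I*sqrt(4907))*(1/482) = -249/30462206 + I*sqrt(4907)/482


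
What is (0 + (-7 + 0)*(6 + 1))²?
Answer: 2401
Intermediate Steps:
(0 + (-7 + 0)*(6 + 1))² = (0 - 7*7)² = (0 - 49)² = (-49)² = 2401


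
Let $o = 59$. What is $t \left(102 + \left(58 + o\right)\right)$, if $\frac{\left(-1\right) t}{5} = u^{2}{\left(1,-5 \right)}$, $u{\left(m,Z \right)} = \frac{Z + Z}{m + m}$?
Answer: $-27375$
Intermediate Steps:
$u{\left(m,Z \right)} = \frac{Z}{m}$ ($u{\left(m,Z \right)} = \frac{2 Z}{2 m} = 2 Z \frac{1}{2 m} = \frac{Z}{m}$)
$t = -125$ ($t = - 5 \left(- \frac{5}{1}\right)^{2} = - 5 \left(\left(-5\right) 1\right)^{2} = - 5 \left(-5\right)^{2} = \left(-5\right) 25 = -125$)
$t \left(102 + \left(58 + o\right)\right) = - 125 \left(102 + \left(58 + 59\right)\right) = - 125 \left(102 + 117\right) = \left(-125\right) 219 = -27375$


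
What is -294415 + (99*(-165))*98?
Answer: -1895245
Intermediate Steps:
-294415 + (99*(-165))*98 = -294415 - 16335*98 = -294415 - 1600830 = -1895245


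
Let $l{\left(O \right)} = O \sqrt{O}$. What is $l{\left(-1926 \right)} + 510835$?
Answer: $510835 - 5778 i \sqrt{214} \approx 5.1084 \cdot 10^{5} - 84525.0 i$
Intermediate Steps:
$l{\left(O \right)} = O^{\frac{3}{2}}$
$l{\left(-1926 \right)} + 510835 = \left(-1926\right)^{\frac{3}{2}} + 510835 = - 5778 i \sqrt{214} + 510835 = 510835 - 5778 i \sqrt{214}$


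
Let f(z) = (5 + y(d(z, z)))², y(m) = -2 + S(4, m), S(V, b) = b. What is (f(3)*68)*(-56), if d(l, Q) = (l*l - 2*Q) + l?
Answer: -308448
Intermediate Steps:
d(l, Q) = l + l² - 2*Q (d(l, Q) = (l² - 2*Q) + l = l + l² - 2*Q)
y(m) = -2 + m
f(z) = (3 + z² - z)² (f(z) = (5 + (-2 + (z + z² - 2*z)))² = (5 + (-2 + (z² - z)))² = (5 + (-2 + z² - z))² = (3 + z² - z)²)
(f(3)*68)*(-56) = ((3 + 3² - 1*3)²*68)*(-56) = ((3 + 9 - 3)²*68)*(-56) = (9²*68)*(-56) = (81*68)*(-56) = 5508*(-56) = -308448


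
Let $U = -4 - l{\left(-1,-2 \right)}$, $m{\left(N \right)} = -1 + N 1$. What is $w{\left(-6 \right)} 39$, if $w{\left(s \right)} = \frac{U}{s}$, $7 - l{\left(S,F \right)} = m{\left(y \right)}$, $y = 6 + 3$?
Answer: $\frac{39}{2} \approx 19.5$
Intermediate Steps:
$y = 9$
$m{\left(N \right)} = -1 + N$
$l{\left(S,F \right)} = -1$ ($l{\left(S,F \right)} = 7 - \left(-1 + 9\right) = 7 - 8 = -1$)
$U = -3$ ($U = -4 - -1 = -4 + 1 = -3$)
$w{\left(s \right)} = - \frac{3}{s}$
$w{\left(-6 \right)} 39 = - \frac{3}{-6} \cdot 39 = \left(-3\right) \left(- \frac{1}{6}\right) 39 = \frac{1}{2} \cdot 39 = \frac{39}{2}$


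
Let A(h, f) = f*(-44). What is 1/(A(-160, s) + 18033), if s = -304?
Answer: 1/31409 ≈ 3.1838e-5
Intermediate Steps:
A(h, f) = -44*f
1/(A(-160, s) + 18033) = 1/(-44*(-304) + 18033) = 1/(13376 + 18033) = 1/31409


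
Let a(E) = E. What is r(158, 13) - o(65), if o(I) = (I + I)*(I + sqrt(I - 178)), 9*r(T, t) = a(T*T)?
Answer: -51086/9 - 130*I*sqrt(113) ≈ -5676.2 - 1381.9*I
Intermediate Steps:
r(T, t) = T**2/9 (r(T, t) = (T*T)/9 = T**2/9)
o(I) = 2*I*(I + sqrt(-178 + I)) (o(I) = (2*I)*(I + sqrt(-178 + I)) = 2*I*(I + sqrt(-178 + I)))
r(158, 13) - o(65) = (1/9)*158**2 - 2*65*(65 + sqrt(-178 + 65)) = (1/9)*24964 - 2*65*(65 + sqrt(-113)) = 24964/9 - 2*65*(65 + I*sqrt(113)) = 24964/9 - (8450 + 130*I*sqrt(113)) = 24964/9 + (-8450 - 130*I*sqrt(113)) = -51086/9 - 130*I*sqrt(113)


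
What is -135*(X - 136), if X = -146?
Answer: 38070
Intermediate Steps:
-135*(X - 136) = -135*(-146 - 136) = -135*(-282) = 38070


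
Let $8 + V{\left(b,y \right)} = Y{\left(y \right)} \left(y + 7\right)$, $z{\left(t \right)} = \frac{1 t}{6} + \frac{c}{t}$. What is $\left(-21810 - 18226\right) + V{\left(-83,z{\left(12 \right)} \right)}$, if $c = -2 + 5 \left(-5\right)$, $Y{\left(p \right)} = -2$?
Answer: $- \frac{80115}{2} \approx -40058.0$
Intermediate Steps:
$c = -27$ ($c = -2 - 25 = -27$)
$z{\left(t \right)} = - \frac{27}{t} + \frac{t}{6}$ ($z{\left(t \right)} = \frac{1 t}{6} - \frac{27}{t} = t \frac{1}{6} - \frac{27}{t} = \frac{t}{6} - \frac{27}{t} = - \frac{27}{t} + \frac{t}{6}$)
$V{\left(b,y \right)} = -22 - 2 y$ ($V{\left(b,y \right)} = -8 - 2 \left(y + 7\right) = -8 - 2 \left(7 + y\right) = -8 - \left(14 + 2 y\right) = -22 - 2 y$)
$\left(-21810 - 18226\right) + V{\left(-83,z{\left(12 \right)} \right)} = \left(-21810 - 18226\right) - \left(22 + 2 \left(- \frac{27}{12} + \frac{1}{6} \cdot 12\right)\right) = -40036 - \left(22 + 2 \left(\left(-27\right) \frac{1}{12} + 2\right)\right) = -40036 - \left(22 + 2 \left(- \frac{9}{4} + 2\right)\right) = -40036 - \frac{43}{2} = - \frac{80115}{2}$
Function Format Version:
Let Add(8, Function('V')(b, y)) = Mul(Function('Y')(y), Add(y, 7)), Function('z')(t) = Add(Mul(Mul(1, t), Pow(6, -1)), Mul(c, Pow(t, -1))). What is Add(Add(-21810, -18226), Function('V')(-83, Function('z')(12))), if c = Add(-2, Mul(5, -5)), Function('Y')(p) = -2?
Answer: Rational(-80115, 2) ≈ -40058.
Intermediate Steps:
c = -27 (c = Add(-2, -25) = -27)
Function('z')(t) = Add(Mul(-27, Pow(t, -1)), Mul(Rational(1, 6), t)) (Function('z')(t) = Add(Mul(Mul(1, t), Pow(6, -1)), Mul(-27, Pow(t, -1))) = Add(Mul(t, Rational(1, 6)), Mul(-27, Pow(t, -1))) = Add(Mul(Rational(1, 6), t), Mul(-27, Pow(t, -1))) = Add(Mul(-27, Pow(t, -1)), Mul(Rational(1, 6), t)))
Function('V')(b, y) = Add(-22, Mul(-2, y)) (Function('V')(b, y) = Add(-8, Mul(-2, Add(y, 7))) = Add(-8, Mul(-2, Add(7, y))) = Add(-8, Add(-14, Mul(-2, y))) = Add(-22, Mul(-2, y)))
Add(Add(-21810, -18226), Function('V')(-83, Function('z')(12))) = Add(Add(-21810, -18226), Add(-22, Mul(-2, Add(Mul(-27, Pow(12, -1)), Mul(Rational(1, 6), 12))))) = Add(-40036, Add(-22, Mul(-2, Add(Mul(-27, Rational(1, 12)), 2)))) = Add(-40036, Add(-22, Mul(-2, Add(Rational(-9, 4), 2)))) = Add(-40036, Add(-22, Mul(-2, Rational(-1, 4)))) = Add(-40036, Add(-22, Rational(1, 2))) = Add(-40036, Rational(-43, 2)) = Rational(-80115, 2)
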